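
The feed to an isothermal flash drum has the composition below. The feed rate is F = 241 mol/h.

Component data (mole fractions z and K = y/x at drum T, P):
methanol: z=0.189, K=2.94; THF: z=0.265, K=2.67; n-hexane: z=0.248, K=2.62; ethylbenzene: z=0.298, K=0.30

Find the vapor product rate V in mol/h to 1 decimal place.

V = 199.9 mol/h

Iterate (Newton) starting at ψ = 0.5:
  ψ = 0.500: g = 0.3283, g' = -0.947 → ψ = 0.847
  ψ = 0.847: g = -0.0207, g' = -1.225 → ψ = 0.830
Converged at ψ = 0.830.
Then V = ψ·F = 0.8295·241 = 199.9 mol/h and L = F − V = 41.1 mol/h.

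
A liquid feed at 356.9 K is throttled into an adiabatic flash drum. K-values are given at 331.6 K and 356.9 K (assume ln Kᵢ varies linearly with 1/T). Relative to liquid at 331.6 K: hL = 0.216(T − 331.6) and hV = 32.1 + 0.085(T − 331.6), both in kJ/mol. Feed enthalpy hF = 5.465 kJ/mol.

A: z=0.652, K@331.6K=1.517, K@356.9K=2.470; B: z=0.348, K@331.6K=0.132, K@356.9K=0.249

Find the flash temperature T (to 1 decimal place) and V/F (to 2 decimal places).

T = 333.6 K, V/F = 0.16

Adiabatic flash: solve Rachford–Rice at each trial T, then check hF = ψ·hV(T) + (1−ψ)·hL(T).
  T = 331.6 K: K = (1.517, 0.132), RR gives ψ = 0.078, H_out = 2.505 kJ/mol
  T = 356.9 K: K = (2.470, 0.249), RR gives ψ = 0.631, H_out = 23.641 kJ/mol
  T = 344.2 K: K = (1.951, 0.183), RR gives ψ = 0.432, H_out = 15.888 kJ/mol
  T = 337.9 K: K = (1.725, 0.156), RR gives ψ = 0.292, H_out = 10.499 kJ/mol
  T = 334.8 K: K = (1.620, 0.144), RR gives ψ = 0.200, H_out = 7.036 kJ/mol
  T = 333.2 K: K = (1.568, 0.138), RR gives ψ = 0.143, H_out = 4.920 kJ/mol
Linear interpolation between T = 333.2 (H_out = 4.920) and T = 334.8 (H_out = 7.036) on hF = 5.465 gives T ≈ 333.6 K, at which ψ = 0.16.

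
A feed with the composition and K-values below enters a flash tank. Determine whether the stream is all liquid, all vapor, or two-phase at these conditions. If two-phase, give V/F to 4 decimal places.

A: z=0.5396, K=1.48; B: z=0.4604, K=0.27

ΣzᵢKᵢ = 0.9229; Σzᵢ/Kᵢ = 2.0698.
Since ΣzᵢKᵢ < 1 the mixture is below its bubble point — single liquid phase.

all liquid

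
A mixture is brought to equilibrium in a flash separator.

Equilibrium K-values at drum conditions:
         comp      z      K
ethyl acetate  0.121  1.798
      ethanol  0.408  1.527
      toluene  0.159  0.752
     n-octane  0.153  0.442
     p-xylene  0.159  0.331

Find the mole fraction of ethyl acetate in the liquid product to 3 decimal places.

Iterate (Newton) starting at β = 0.45:
  β = 0.450: g = -0.0657, g' = -0.359 → β = 0.267
  β = 0.267: g = -0.0039, g' = -0.322 → β = 0.255
Converged at β = 0.255.
Compositions from xᵢ = zᵢ/(1+β(Kᵢ−1)), yᵢ = Kᵢxᵢ:
  ethyl acetate: x = 0.101, y = 0.181
  ethanol: x = 0.360, y = 0.549
  toluene: x = 0.170, y = 0.128
  n-octane: x = 0.178, y = 0.079
  p-xylene: x = 0.192, y = 0.063

x_ethyl acetate = 0.101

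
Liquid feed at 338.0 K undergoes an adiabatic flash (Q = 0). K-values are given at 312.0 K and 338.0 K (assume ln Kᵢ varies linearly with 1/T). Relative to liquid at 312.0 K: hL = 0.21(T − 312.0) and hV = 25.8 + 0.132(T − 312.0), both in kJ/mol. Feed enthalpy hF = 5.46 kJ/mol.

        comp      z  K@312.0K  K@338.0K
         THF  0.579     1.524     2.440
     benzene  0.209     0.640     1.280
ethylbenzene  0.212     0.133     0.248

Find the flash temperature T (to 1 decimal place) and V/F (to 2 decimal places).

T = 313.5 K, V/F = 0.20

Adiabatic flash: solve Rachford–Rice at each trial T, then check hF = ψ·hV(T) + (1−ψ)·hL(T).
  T = 312.0 K: K = (1.524, 0.640, 0.133), RR gives ψ = 0.124, H_out = 3.212 kJ/mol
  T = 338.0 K: K = (2.440, 1.280, 0.248), RR gives ψ = 0.833, H_out = 25.257 kJ/mol
  T = 325.0 K: K = (1.947, 0.918, 0.184), RR gives ψ = 0.590, H_out = 17.351 kJ/mol
  T = 318.5 K: K = (1.727, 0.769, 0.157), RR gives ψ = 0.406, H_out = 11.630 kJ/mol
  T = 315.2 K: K = (1.622, 0.701, 0.144), RR gives ψ = 0.280, H_out = 7.822 kJ/mol
  T = 313.6 K: K = (1.572, 0.670, 0.139), RR gives ψ = 0.207, H_out = 5.653 kJ/mol
Linear interpolation between T = 312.0 (H_out = 3.212) and T = 313.6 (H_out = 5.653) on hF = 5.46 gives T ≈ 313.5 K, at which ψ = 0.20.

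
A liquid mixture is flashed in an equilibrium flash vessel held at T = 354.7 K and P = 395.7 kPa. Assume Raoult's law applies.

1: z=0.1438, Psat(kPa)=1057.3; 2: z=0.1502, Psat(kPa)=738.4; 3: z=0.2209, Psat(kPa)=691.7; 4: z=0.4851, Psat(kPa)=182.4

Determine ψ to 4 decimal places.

ψ = 0.4683

Raoult's law: Kᵢ = Pᵢˢᵃᵗ/P = Pᵢˢᵃᵗ/395.7.
  K_1 = 1057.3/395.7 = 2.671974, K_2 = 738.4/395.7 = 1.866060, K_3 = 691.7/395.7 = 1.748041, K_4 = 182.4/395.7 = 0.460955
Newton iteration, ψ⁰ = 0.48:
  ψ = 0.4800: g = -0.00591, g' = -0.5034 → ψ = 0.4683
Converged at ψ = 0.4683.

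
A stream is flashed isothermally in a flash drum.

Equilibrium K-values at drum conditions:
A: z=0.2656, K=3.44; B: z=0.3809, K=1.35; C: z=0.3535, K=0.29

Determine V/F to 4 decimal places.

Material balance + equilibrium reduce to Σ zᵢ(Kᵢ−1)/(1+V/F(Kᵢ−1)) = 0.
Check two-phase: ΣzᵢKᵢ = 1.5304 > 1 and Σzᵢ/Kᵢ = 1.5783 > 1, so g(0) = 0.5304 > 0 and g(1) = -0.5783 < 0.
Newton iteration, V/F⁰ = 0.5:
  V/F = 0.5000: g = 0.01626, g' = -0.7830 → V/F = 0.5208
  V/F = 0.5208: g = -0.00006, g' = -0.7887 → V/F = 0.5207
Converged at V/F = 0.5207.

V/F = 0.5207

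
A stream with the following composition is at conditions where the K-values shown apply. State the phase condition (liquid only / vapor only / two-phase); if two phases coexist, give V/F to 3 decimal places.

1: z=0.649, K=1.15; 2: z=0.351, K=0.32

liquid only

ΣzᵢKᵢ = 0.859; Σzᵢ/Kᵢ = 1.661.
Since ΣzᵢKᵢ < 1 the mixture is below its bubble point — single liquid phase.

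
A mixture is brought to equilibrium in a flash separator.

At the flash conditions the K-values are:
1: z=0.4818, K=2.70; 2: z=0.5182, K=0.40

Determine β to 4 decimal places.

β = 0.4982

Material balance + equilibrium reduce to Σ zᵢ(Kᵢ−1)/(1+β(Kᵢ−1)) = 0.
Check two-phase: ΣzᵢKᵢ = 1.5081 > 1 and Σzᵢ/Kᵢ = 1.4739 > 1, so g(0) = 0.5081 > 0 and g(1) = -0.4739 < 0.
Binary case is linear: z₁(K₁−1)(1+β(K₂−1)) + z₂(K₂−1)(1+β(K₁−1)) = 0
⇒ β = [z₁(K₁−1)+z₂(K₂−1)] / [−(K₁−1)(K₂−1)] = 0.50814/1.02000 = 0.4982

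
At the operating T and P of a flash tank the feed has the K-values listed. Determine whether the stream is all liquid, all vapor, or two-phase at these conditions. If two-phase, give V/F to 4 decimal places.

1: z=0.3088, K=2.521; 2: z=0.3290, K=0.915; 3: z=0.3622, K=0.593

two-phase, V/F = 0.6710

ΣzᵢKᵢ = 1.2943; Σzᵢ/Kᵢ = 1.0928.
Both exceed 1, so a two-phase solution exists.
Material balance + equilibrium reduce to Σ zᵢ(Kᵢ−1)/(1+ψ(Kᵢ−1)) = 0.
Newton–Raphson from ψ = 0.64:
  ψ = 0.6400: g = 0.00909, g' = -0.2958 → ψ = 0.6707
  ψ = 0.6707: g = 0.00007, g' = -0.2912 → ψ = 0.6710
Converged at ψ = 0.6710.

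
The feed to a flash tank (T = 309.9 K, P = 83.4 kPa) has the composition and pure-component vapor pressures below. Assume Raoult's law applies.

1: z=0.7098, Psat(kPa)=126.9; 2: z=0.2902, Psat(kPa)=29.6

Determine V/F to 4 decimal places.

Raoult's law: Kᵢ = Pᵢˢᵃᵗ/P = Pᵢˢᵃᵗ/83.4.
  K_1 = 126.9/83.4 = 1.521583, K_2 = 29.6/83.4 = 0.354916
Material balance + equilibrium reduce to Σ zᵢ(Kᵢ−1)/(1+V/F(Kᵢ−1)) = 0.
Feasibility: ΣzᵢKᵢ = 1.1830, Σzᵢ/Kᵢ = 1.2841 — both > 1, two phases present.
Binary case is linear: z₁(K₁−1)(1+V/F(K₂−1)) + z₂(K₂−1)(1+V/F(K₁−1)) = 0
⇒ V/F = [z₁(K₁−1)+z₂(K₂−1)] / [−(K₁−1)(K₂−1)] = 0.18302/0.33646 = 0.5439

V/F = 0.5439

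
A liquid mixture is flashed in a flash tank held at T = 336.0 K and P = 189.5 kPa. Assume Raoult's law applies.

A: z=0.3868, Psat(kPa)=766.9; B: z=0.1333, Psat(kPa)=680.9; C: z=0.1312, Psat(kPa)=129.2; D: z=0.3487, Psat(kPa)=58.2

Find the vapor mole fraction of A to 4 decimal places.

y_A = 0.5102

Raoult's law: Kᵢ = Pᵢˢᵃᵗ/P = Pᵢˢᵃᵗ/189.5.
  K_A = 766.9/189.5 = 4.046966, K_B = 680.9/189.5 = 3.593140, K_C = 129.2/189.5 = 0.681794, K_D = 58.2/189.5 = 0.307124
Rachford–Rice: g(ψ) = Σ zᵢ(Kᵢ−1)/(1+ψ(Kᵢ−1)) = 0.
Check two-phase: ΣzᵢKᵢ = 2.2409 > 1 and Σzᵢ/Kᵢ = 1.4605 > 1, so g(0) = 1.2409 > 0 and g(1) = -0.4605 < 0.
Iterate (Newton) starting at ψ = 0.5:
  ψ = 0.5000: g = 0.19823, g' = -1.1446 → ψ = 0.6732
  ψ = 0.6732: g = 0.00621, g' = -1.1142 → ψ = 0.6788
Converged at ψ = 0.6788.
Compositions from xᵢ = zᵢ/(1+ψ(Kᵢ−1)), yᵢ = Kᵢxᵢ:
  A: x = 0.1261, y = 0.5102
  B: x = 0.0483, y = 0.1735
  C: x = 0.1673, y = 0.1141
  D: x = 0.6583, y = 0.2022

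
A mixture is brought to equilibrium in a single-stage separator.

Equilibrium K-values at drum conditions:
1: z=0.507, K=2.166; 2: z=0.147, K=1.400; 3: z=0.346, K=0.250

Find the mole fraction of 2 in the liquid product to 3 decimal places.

x_2 = 0.122

Iterate (Newton) starting at ψ = 0.5:
  ψ = 0.500: g = 0.0072, g' = -0.790 → ψ = 0.509
Converged at ψ = 0.509.
Compositions from xᵢ = zᵢ/(1+ψ(Kᵢ−1)), yᵢ = Kᵢxᵢ:
  1: x = 0.318, y = 0.689
  2: x = 0.122, y = 0.171
  3: x = 0.560, y = 0.140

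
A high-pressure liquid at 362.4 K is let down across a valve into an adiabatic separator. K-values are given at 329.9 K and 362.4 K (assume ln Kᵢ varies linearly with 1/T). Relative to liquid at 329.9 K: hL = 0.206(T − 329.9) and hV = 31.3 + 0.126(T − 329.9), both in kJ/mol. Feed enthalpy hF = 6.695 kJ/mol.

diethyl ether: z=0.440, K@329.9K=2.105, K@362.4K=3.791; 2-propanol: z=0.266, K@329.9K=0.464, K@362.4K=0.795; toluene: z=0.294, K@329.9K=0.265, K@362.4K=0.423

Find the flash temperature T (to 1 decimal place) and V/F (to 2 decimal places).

T = 331.1 K, V/F = 0.21

Adiabatic flash: solve Rachford–Rice at each trial T, then check hF = ψ·hV(T) + (1−ψ)·hL(T).
  T = 329.9 K: K = (2.105, 0.464, 0.265), RR gives ψ = 0.178, H_out = 5.574 kJ/mol
  T = 362.4 K: K = (3.791, 0.795, 0.423), RR gives ψ = 0.799, H_out = 29.637 kJ/mol
  T = 346.1 K: K = (2.862, 0.615, 0.338), RR gives ψ = 0.509, H_out = 18.596 kJ/mol
  T = 338.0 K: K = (2.463, 0.536, 0.300), RR gives ψ = 0.358, H_out = 12.641 kJ/mol
  T = 333.9 K: K = (2.277, 0.499, 0.282), RR gives ψ = 0.272, H_out = 9.265 kJ/mol
  T = 331.9 K: K = (2.190, 0.481, 0.273), RR gives ψ = 0.227, H_out = 7.479 kJ/mol
Linear interpolation between T = 329.9 (H_out = 5.574) and T = 331.9 (H_out = 7.479) on hF = 6.695 gives T ≈ 331.1 K, at which ψ = 0.21.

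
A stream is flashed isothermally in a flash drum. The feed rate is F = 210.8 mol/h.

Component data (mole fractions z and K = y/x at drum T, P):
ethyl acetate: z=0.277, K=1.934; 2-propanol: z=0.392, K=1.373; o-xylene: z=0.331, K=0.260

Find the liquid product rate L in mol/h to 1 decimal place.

Material balance + equilibrium reduce to Σ zᵢ(Kᵢ−1)/(1+ψ(Kᵢ−1)) = 0.
g(0) = ΣzᵢKᵢ − 1 = 0.160 and g(1) = 1 − Σzᵢ/Kᵢ = -0.702, so a root lies in (0, 1).
Newton iteration, ψ⁰ = 0.56:
  ψ = 0.560: g = -0.1275, g' = -0.670 → ψ = 0.370
  ψ = 0.370: g = -0.0164, g' = -0.519 → ψ = 0.338
Converged at ψ = 0.338.
Then V = ψ·F = 0.3377·210.8 = 71.2 mol/h and L = F − V = 139.6 mol/h.

L = 139.6 mol/h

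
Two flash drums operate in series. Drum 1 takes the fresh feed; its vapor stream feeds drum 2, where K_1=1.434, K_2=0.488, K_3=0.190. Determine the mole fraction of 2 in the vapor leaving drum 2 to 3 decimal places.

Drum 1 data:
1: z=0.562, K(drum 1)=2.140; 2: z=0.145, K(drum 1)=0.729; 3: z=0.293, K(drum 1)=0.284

Drum 1:
Newton iteration, ψ₁⁰ = 0.7:
  ψ₁ = 0.700: g = -0.1128, g' = -0.846 → ψ₁ = 0.567
  ψ₁ = 0.567: g = -0.0102, g' = -0.710 → ψ₁ = 0.552
Converged at ψ₁ = 0.552.
Drum-1 compositions:
  1: x = 0.345, y = 0.738
  2: x = 0.171, y = 0.124
  3: x = 0.485, y = 0.138
Drum-2 feed = drum-1 vapor: z₂ = (0.7381, 0.1243, 0.1376).
Drum 2:
Newton iteration, ψ₂⁰ = 0.41:
  ψ₂ = 0.410: g = 0.0245, g' = -0.355 → ψ₂ = 0.479
  ψ₂ = 0.479: g = -0.0013, g' = -0.394 → ψ₂ = 0.476
Converged at ψ₂ = 0.476.
  1: x = 0.612, y = 0.877
  2: x = 0.164, y = 0.080
  3: x = 0.224, y = 0.043

y_2 (drum 2) = 0.080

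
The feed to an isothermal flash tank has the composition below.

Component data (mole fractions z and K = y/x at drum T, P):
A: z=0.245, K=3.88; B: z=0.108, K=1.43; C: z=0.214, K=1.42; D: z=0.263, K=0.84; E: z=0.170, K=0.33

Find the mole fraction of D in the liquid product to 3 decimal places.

Let ψ = V/F and solve Σ zᵢ(Kᵢ−1)/(1+ψ(Kᵢ−1)) = 0.
Check two-phase: ΣzᵢKᵢ = 1.686 > 1 and Σzᵢ/Kᵢ = 1.118 > 1, so g(0) = 0.686 > 0 and g(1) = -0.118 < 0.
Iterate (Newton) starting at ψ = 0.5:
  ψ = 0.500: g = 0.1847, g' = -0.561 → ψ = 0.829
  ψ = 0.829: g = 0.0044, g' = -0.604 → ψ = 0.836
Converged at ψ = 0.836.
Compositions from xᵢ = zᵢ/(1+ψ(Kᵢ−1)), yᵢ = Kᵢxᵢ:
  A: x = 0.072, y = 0.279
  B: x = 0.079, y = 0.114
  C: x = 0.158, y = 0.225
  D: x = 0.304, y = 0.255
  E: x = 0.387, y = 0.128

x_D = 0.304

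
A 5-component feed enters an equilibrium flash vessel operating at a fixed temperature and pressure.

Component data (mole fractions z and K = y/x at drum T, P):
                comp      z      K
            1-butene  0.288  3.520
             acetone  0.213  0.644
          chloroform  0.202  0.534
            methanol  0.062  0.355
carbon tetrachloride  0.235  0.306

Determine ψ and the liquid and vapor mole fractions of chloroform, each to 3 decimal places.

ψ = 0.261, x_chloroform = 0.230, y_chloroform = 0.123

Newton iteration, ψ⁰ = 0.45:
  ψ = 0.450: g = -0.1628, g' = -0.801 → ψ = 0.247
  ψ = 0.247: g = 0.0137, g' = -0.985 → ψ = 0.261
Converged at ψ = 0.261.
Compositions from xᵢ = zᵢ/(1+ψ(Kᵢ−1)), yᵢ = Kᵢxᵢ:
  1-butene: x = 0.174, y = 0.612
  acetone: x = 0.235, y = 0.151
  chloroform: x = 0.230, y = 0.123
  methanol: x = 0.075, y = 0.026
  carbon tetrachloride: x = 0.287, y = 0.088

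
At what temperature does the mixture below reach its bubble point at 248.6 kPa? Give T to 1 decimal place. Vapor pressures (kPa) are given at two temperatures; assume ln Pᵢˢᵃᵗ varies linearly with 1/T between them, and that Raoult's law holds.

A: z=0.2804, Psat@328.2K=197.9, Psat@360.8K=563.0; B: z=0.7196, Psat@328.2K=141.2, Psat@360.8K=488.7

T = 340.2 K

Bubble-point temperature: ΣzᵢPᵢˢᵃᵗ(T) = P. Interpolate ln Pᵢˢᵃᵗ = aᵢ + bᵢ/T.
  T = 328.2 K: ΣzᵢPᵢˢᵃᵗ = 157.10 kPa
  T = 360.8 K: ΣzᵢPᵢˢᵃᵗ = 509.53 kPa
  T = 344.5 K: ΣzᵢPᵢˢᵃᵗ = 290.60 kPa
  T = 336.4 K: ΣzᵢPᵢˢᵃᵗ = 215.61 kPa
  T = 340.4 K: ΣzᵢPᵢˢᵃᵗ = 250.28 kPa
  T = 338.4 K: ΣzᵢPᵢˢᵃᵗ = 232.40 kPa
Interpolating between 338.4 K and 340.4 K gives T ≈ 340.2 K.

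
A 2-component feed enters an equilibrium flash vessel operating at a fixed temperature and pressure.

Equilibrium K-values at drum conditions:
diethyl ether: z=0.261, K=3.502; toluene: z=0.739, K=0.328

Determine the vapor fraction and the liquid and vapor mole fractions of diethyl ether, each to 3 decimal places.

ψ = 0.093, x_diethyl ether = 0.212, y_diethyl ether = 0.741

Material balance + equilibrium reduce to Σ zᵢ(Kᵢ−1)/(1+ψ(Kᵢ−1)) = 0.
Check two-phase: ΣzᵢKᵢ = 1.156 > 1 and Σzᵢ/Kᵢ = 2.328 > 1, so g(0) = 0.156 > 0 and g(1) = -1.328 < 0.
Binary case is linear: z₁(K₁−1)(1+ψ(K₂−1)) + z₂(K₂−1)(1+ψ(K₁−1)) = 0
⇒ ψ = [z₁(K₁−1)+z₂(K₂−1)] / [−(K₁−1)(K₂−1)] = 0.1564/1.6813 = 0.093
Compositions from xᵢ = zᵢ/(1+ψ(Kᵢ−1)), yᵢ = Kᵢxᵢ:
  diethyl ether: x = 0.212, y = 0.741
  toluene: x = 0.788, y = 0.259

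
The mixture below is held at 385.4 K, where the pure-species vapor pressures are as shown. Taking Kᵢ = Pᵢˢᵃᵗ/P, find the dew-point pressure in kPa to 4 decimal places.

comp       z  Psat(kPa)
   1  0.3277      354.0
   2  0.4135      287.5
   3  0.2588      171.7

Pdew = 258.3147 kPa

At the dew point ψ → 1, so Σzᵢ/Kᵢ = 1 with Kᵢ = Pᵢˢᵃᵗ/P ⇒ 1/P = Σzᵢ/Pᵢˢᵃᵗ.
1/P = 0.3277/354.0 + 0.4135/287.5 + 0.2588/171.7 = 0.0038712 ⇒ P = 258.3147 kPa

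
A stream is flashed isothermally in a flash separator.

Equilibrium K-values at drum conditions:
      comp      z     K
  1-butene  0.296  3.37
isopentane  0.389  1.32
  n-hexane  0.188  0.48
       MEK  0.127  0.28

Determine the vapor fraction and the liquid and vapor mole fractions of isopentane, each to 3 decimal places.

Let ψ = V/F and solve Σ zᵢ(Kᵢ−1)/(1+ψ(Kᵢ−1)) = 0.
Check two-phase: ΣzᵢKᵢ = 1.637 > 1 and Σzᵢ/Kᵢ = 1.228 > 1, so g(0) = 0.637 > 0 and g(1) = -0.228 < 0.
Iterate (Newton) starting at ψ = 0.58:
  ψ = 0.580: g = 0.1034, g' = -0.622 → ψ = 0.746
  ψ = 0.746: g = -0.0036, g' = -0.686 → ψ = 0.741
Converged at ψ = 0.741.
Compositions from xᵢ = zᵢ/(1+ψ(Kᵢ−1)), yᵢ = Kᵢxᵢ:
  1-butene: x = 0.107, y = 0.362
  isopentane: x = 0.314, y = 0.415
  n-hexane: x = 0.306, y = 0.147
  MEK: x = 0.272, y = 0.076

ψ = 0.741, x_isopentane = 0.314, y_isopentane = 0.415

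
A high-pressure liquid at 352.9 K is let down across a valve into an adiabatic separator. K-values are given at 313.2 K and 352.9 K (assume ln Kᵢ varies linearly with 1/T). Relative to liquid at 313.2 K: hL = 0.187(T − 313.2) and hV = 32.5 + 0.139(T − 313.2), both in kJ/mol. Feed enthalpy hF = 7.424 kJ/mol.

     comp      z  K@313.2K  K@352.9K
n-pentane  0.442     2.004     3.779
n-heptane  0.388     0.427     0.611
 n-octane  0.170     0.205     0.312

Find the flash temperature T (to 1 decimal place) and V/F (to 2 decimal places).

T = 316.7 K, V/F = 0.21

Adiabatic flash: solve Rachford–Rice at each trial T, then check hF = ψ·hV(T) + (1−ψ)·hL(T).
  T = 313.2 K: K = (2.004, 0.427, 0.205), RR gives ψ = 0.133, H_out = 4.307 kJ/mol
  T = 352.9 K: K = (3.779, 0.611, 0.312), RR gives ψ = 0.680, H_out = 28.231 kJ/mol
  T = 333.0 K: K = (2.802, 0.516, 0.256), RR gives ψ = 0.462, H_out = 18.281 kJ/mol
  T = 323.1 K: K = (2.382, 0.471, 0.230), RR gives ψ = 0.323, H_out = 12.211 kJ/mol
  T = 318.1 K: K = (2.186, 0.448, 0.217), RR gives ψ = 0.236, H_out = 8.543 kJ/mol
  T = 315.6 K: K = (2.092, 0.437, 0.211), RR gives ψ = 0.186, H_out = 6.479 kJ/mol
  T = 316.9 K: K = (2.140, 0.443, 0.214), RR gives ψ = 0.213, H_out = 7.575 kJ/mol
Linear interpolation between T = 315.6 (H_out = 6.479) and T = 316.9 (H_out = 7.575) on hF = 7.424 gives T ≈ 316.7 K, at which ψ = 0.21.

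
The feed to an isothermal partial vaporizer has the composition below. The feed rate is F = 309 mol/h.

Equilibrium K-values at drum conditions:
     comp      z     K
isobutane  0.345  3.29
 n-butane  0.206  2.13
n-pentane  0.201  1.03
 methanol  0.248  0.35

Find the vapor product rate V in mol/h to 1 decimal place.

Material balance + equilibrium reduce to Σ zᵢ(Kᵢ−1)/(1+ψ(Kᵢ−1)) = 0.
Feasibility: ΣzᵢKᵢ = 1.868, Σzᵢ/Kᵢ = 1.105 — both > 1, two phases present.
Newton iteration, ψ⁰ = 0.32:
  ψ = 0.320: g = 0.4293, g' = -0.912 → ψ = 0.791
  ψ = 0.791: g = 0.0781, g' = -0.746 → ψ = 0.896
  ψ = 0.896: g = -0.0052, g' = -0.860 → ψ = 0.889
Converged at ψ = 0.889.
Then V = ψ·F = 0.8895·309 = 274.8 mol/h and L = F − V = 34.2 mol/h.

V = 274.8 mol/h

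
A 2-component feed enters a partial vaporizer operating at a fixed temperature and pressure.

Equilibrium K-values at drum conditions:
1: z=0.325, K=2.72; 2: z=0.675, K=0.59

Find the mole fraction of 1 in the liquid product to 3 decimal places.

x_1 = 0.192

Material balance + equilibrium reduce to Σ zᵢ(Kᵢ−1)/(1+ψ(Kᵢ−1)) = 0.
Check two-phase: ΣzᵢKᵢ = 1.282 > 1 and Σzᵢ/Kᵢ = 1.264 > 1, so g(0) = 0.282 > 0 and g(1) = -0.264 < 0.
Binary case is linear: z₁(K₁−1)(1+ψ(K₂−1)) + z₂(K₂−1)(1+ψ(K₁−1)) = 0
⇒ ψ = [z₁(K₁−1)+z₂(K₂−1)] / [−(K₁−1)(K₂−1)] = 0.2823/0.7052 = 0.400
Compositions from xᵢ = zᵢ/(1+ψ(Kᵢ−1)), yᵢ = Kᵢxᵢ:
  1: x = 0.192, y = 0.524
  2: x = 0.808, y = 0.476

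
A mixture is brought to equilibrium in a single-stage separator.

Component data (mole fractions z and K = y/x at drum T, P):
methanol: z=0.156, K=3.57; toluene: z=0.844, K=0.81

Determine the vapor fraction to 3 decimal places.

ψ = 0.493

Material balance + equilibrium reduce to Σ zᵢ(Kᵢ−1)/(1+ψ(Kᵢ−1)) = 0.
Check two-phase: ΣzᵢKᵢ = 1.241 > 1 and Σzᵢ/Kᵢ = 1.086 > 1, so g(0) = 0.241 > 0 and g(1) = -0.086 < 0.
Newton–Raphson from ψ = 0.5:
  ψ = 0.500: g = -0.0017, g' = -0.235 → ψ = 0.493
Converged at ψ = 0.493.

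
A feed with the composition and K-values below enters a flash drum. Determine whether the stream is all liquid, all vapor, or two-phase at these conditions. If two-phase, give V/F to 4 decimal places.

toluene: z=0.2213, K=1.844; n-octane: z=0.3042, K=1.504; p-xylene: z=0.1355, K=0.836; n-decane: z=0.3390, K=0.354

ΣzᵢKᵢ = 1.0989; Σzᵢ/Kᵢ = 1.4420.
Both exceed 1, so a two-phase solution exists.
Material balance + equilibrium reduce to Σ zᵢ(Kᵢ−1)/(1+ψ(Kᵢ−1)) = 0.
Newton iteration, ψ⁰ = 0.5:
  ψ = 0.5000: g = -0.09388, g' = -0.4402 → ψ = 0.2868
  ψ = 0.2868: g = -0.00777, g' = -0.3783 → ψ = 0.2662
Converged at ψ = 0.2662.

two-phase, V/F = 0.2662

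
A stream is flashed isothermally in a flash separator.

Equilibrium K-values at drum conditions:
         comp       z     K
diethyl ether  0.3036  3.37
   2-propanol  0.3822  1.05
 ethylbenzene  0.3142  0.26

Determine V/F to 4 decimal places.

Rachford–Rice: g(V/F) = Σ zᵢ(Kᵢ−1)/(1+V/F(Kᵢ−1)) = 0.
Feasibility: ΣzᵢKᵢ = 1.5061, Σzᵢ/Kᵢ = 1.6626 — both > 1, two phases present.
Newton–Raphson from V/F = 0.33:
  V/F = 0.3300: g = 0.11492, g' = -0.8391 → V/F = 0.4670
  V/F = 0.4670: g = 0.00494, g' = -0.7869 → V/F = 0.4732
Converged at V/F = 0.4732.

V/F = 0.4732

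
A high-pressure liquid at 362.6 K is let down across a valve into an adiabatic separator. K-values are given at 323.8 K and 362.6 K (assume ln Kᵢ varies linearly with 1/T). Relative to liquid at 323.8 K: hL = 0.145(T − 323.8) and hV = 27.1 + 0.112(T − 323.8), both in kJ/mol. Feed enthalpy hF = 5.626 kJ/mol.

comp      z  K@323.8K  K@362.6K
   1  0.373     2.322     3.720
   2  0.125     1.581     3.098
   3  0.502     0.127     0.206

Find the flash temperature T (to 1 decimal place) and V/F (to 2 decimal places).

Adiabatic flash: solve Rachford–Rice at each trial T, then check hF = ψ·hV(T) + (1−ψ)·hL(T).
  T = 323.8 K: K = (2.322, 1.581, 0.127), RR gives ψ = 0.124, H_out = 3.359 kJ/mol
  T = 362.6 K: K = (3.720, 3.098, 0.206), RR gives ψ = 0.430, H_out = 16.733 kJ/mol
  T = 343.2 K: K = (2.978, 2.256, 0.164), RR gives ψ = 0.313, H_out = 11.094 kJ/mol
  T = 333.5 K: K = (2.639, 1.898, 0.145), RR gives ψ = 0.232, H_out = 7.628 kJ/mol
  T = 328.6 K: K = (2.476, 1.733, 0.136), RR gives ψ = 0.182, H_out = 5.599 kJ/mol
  T = 331.1 K: K = (2.559, 1.816, 0.140), RR gives ψ = 0.209, H_out = 6.663 kJ/mol
  T = 329.9 K: K = (2.519, 1.776, 0.138), RR gives ψ = 0.196, H_out = 6.160 kJ/mol
Linear interpolation between T = 328.6 (H_out = 5.599) and T = 329.9 (H_out = 6.160) on hF = 5.626 gives T ≈ 328.7 K, at which ψ = 0.18.

T = 328.7 K, V/F = 0.18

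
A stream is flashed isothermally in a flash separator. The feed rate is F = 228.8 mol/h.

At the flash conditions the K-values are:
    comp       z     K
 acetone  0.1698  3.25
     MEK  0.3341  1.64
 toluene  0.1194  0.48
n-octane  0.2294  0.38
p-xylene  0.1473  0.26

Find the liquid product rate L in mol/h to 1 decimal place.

L = 154.0 mol/h

Let ψ = V/F and solve Σ zᵢ(Kᵢ−1)/(1+ψ(Kᵢ−1)) = 0.
Check two-phase: ΣzᵢKᵢ = 1.2826 > 1 and Σzᵢ/Kᵢ = 1.6749 > 1, so g(0) = 0.2826 > 0 and g(1) = -0.6749 < 0.
Newton–Raphson from ψ = 0.63:
  ψ = 0.6300: g = -0.21951, g' = -0.8085 → ψ = 0.3585
  ψ = 0.3585: g = -0.02216, g' = -0.6979 → ψ = 0.3267
  ψ = 0.3267: g = 0.00010, g' = -0.7050 → ψ = 0.3269
Converged at ψ = 0.3269.
Then V = ψ·F = 0.3269·228.8 = 74.8 mol/h and L = F − V = 154.0 mol/h.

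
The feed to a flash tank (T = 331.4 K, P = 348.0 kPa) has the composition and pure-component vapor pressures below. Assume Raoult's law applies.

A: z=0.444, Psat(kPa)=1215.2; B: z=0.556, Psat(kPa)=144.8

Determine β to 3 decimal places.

β = 0.537

Raoult's law: Kᵢ = Pᵢˢᵃᵗ/P = Pᵢˢᵃᵗ/348.0.
  K_A = 1215.2/348.0 = 3.49195, K_B = 144.8/348.0 = 0.41609
Rachford–Rice: g(β) = Σ zᵢ(Kᵢ−1)/(1+β(Kᵢ−1)) = 0.
Feasibility: ΣzᵢKᵢ = 1.782, Σzᵢ/Kᵢ = 1.463 — both > 1, two phases present.
Binary case is linear: z₁(K₁−1)(1+β(K₂−1)) + z₂(K₂−1)(1+β(K₁−1)) = 0
⇒ β = [z₁(K₁−1)+z₂(K₂−1)] / [−(K₁−1)(K₂−1)] = 0.7818/1.4551 = 0.537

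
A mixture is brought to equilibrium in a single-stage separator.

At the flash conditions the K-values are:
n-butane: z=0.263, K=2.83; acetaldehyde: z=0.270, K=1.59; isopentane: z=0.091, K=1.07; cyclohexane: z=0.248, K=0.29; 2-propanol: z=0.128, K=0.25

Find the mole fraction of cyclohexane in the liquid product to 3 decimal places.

Newton–Raphson from ψ = 0.5:
  ψ = 0.500: g = -0.0461, g' = -0.781 → ψ = 0.441
  ψ = 0.441: g = -0.0009, g' = -0.755 → ψ = 0.440
Converged at ψ = 0.440.
Compositions from xᵢ = zᵢ/(1+ψ(Kᵢ−1)), yᵢ = Kᵢxᵢ:
  n-butane: x = 0.146, y = 0.412
  acetaldehyde: x = 0.214, y = 0.341
  isopentane: x = 0.088, y = 0.094
  cyclohexane: x = 0.361, y = 0.105
  2-propanol: x = 0.191, y = 0.048

x_cyclohexane = 0.361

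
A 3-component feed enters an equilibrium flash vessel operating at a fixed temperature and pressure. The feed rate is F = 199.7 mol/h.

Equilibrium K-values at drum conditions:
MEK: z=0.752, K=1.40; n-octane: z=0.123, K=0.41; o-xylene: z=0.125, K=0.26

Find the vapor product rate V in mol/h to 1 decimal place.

V = 100.4 mol/h

Iterate (Newton) starting at V/F = 0.55:
  V/F = 0.550: g = -0.0169, g' = -0.369 → V/F = 0.504
  V/F = 0.504: g = -0.0006, g' = -0.344 → V/F = 0.503
Converged at V/F = 0.503.
Then V = V/F·F = 0.5026·199.7 = 100.4 mol/h and L = F − V = 99.3 mol/h.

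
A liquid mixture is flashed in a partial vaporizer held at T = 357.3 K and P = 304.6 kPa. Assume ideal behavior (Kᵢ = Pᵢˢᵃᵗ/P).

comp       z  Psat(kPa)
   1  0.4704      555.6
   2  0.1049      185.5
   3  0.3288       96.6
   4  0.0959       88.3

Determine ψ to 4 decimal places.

Raoult's law: Kᵢ = Pᵢˢᵃᵗ/P = Pᵢˢᵃᵗ/304.6.
  K_1 = 555.6/304.6 = 1.824032, K_2 = 185.5/304.6 = 0.608995, K_3 = 96.6/304.6 = 0.317137, K_4 = 88.3/304.6 = 0.289888
Let ψ = V/F and solve Σ zᵢ(Kᵢ−1)/(1+ψ(Kᵢ−1)) = 0.
Check two-phase: ΣzᵢKᵢ = 1.0540 > 1 and Σzᵢ/Kᵢ = 1.7977 > 1, so g(0) = 0.0540 > 0 and g(1) = -0.7977 < 0.
Newton iteration, ψ⁰ = 0.68:
  ψ = 0.6800: g = -0.35830, g' = -0.8761 → ψ = 0.2710
  ψ = 0.2710: g = -0.08888, g' = -0.5385 → ψ = 0.1060
  ψ = 0.1060: g = -0.00200, g' = -0.5223 → ψ = 0.1022
Converged at ψ = 0.1022.

ψ = 0.1022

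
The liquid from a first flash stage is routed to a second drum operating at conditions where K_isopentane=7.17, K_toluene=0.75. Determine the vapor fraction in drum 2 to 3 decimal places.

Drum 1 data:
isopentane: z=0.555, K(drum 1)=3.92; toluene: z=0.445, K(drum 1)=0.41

Drum 1:
Rachford–Rice: g(ψ₁) = Σ zᵢ(Kᵢ−1)/(1+ψ₁(Kᵢ−1)) = 0.
g(0) = ΣzᵢKᵢ − 1 = 1.358 and g(1) = 1 − Σzᵢ/Kᵢ = -0.227, so a root lies in (0, 1).
Binary case is linear: z₁(K₁−1)(1+ψ₁(K₂−1)) + z₂(K₂−1)(1+ψ₁(K₁−1)) = 0
⇒ ψ₁ = [z₁(K₁−1)+z₂(K₂−1)] / [−(K₁−1)(K₂−1)] = 1.3580/1.7228 = 0.788
Drum-1 compositions:
  isopentane: x = 0.168, y = 0.659
  toluene: x = 0.832, y = 0.341
Drum-2 feed = drum-1 liquid: z₂ = (0.1681, 0.8319).
Drum 2:
Rachford–Rice: g(ψ₂) = Σ zᵢ(Kᵢ−1)/(1+ψ₂(Kᵢ−1)) = 0.
Feasibility: ΣzᵢKᵢ = 1.829, Σzᵢ/Kᵢ = 1.133 — both > 1, two phases present.
Newton–Raphson from ψ₂ = 0.5:
  ψ₂ = 0.500: g = 0.0162, g' = -0.451 → ψ₂ = 0.536
  ψ₂ = 0.536: g = 0.0007, g' = -0.414 → ψ₂ = 0.538
Converged at ψ₂ = 0.538.
  isopentane: x = 0.039, y = 0.279
  toluene: x = 0.961, y = 0.721

V/F (drum 2) = 0.538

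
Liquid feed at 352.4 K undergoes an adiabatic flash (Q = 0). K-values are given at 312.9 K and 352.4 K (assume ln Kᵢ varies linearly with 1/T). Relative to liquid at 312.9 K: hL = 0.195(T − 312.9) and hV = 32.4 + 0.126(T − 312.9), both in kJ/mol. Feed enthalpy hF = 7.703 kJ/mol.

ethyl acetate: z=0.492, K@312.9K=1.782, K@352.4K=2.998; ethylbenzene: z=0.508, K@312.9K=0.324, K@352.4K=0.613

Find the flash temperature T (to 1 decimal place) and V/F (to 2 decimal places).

T = 318.0 K, V/F = 0.21

Adiabatic flash: solve Rachford–Rice at each trial T, then check hF = ψ·hV(T) + (1−ψ)·hL(T).
  T = 312.9 K: K = (1.782, 0.324), RR gives ψ = 0.078, H_out = 2.533 kJ/mol
  T = 352.4 K: K = (2.998, 0.613), RR gives ψ = 1.000, H_out = 37.377 kJ/mol
  T = 332.6 K: K = (2.346, 0.454), RR gives ψ = 0.523, H_out = 20.086 kJ/mol
  T = 322.8 K: K = (2.055, 0.386), RR gives ψ = 0.319, H_out = 12.057 kJ/mol
  T = 317.9 K: K = (1.917, 0.354), RR gives ψ = 0.208, H_out = 7.642 kJ/mol
  T = 320.4 K: K = (1.987, 0.370), RR gives ψ = 0.266, H_out = 9.949 kJ/mol
  T = 319.1 K: K = (1.950, 0.362), RR gives ψ = 0.236, H_out = 8.766 kJ/mol
Linear interpolation between T = 317.9 (H_out = 7.642) and T = 319.1 (H_out = 8.766) on hF = 7.703 gives T ≈ 318.0 K, at which ψ = 0.21.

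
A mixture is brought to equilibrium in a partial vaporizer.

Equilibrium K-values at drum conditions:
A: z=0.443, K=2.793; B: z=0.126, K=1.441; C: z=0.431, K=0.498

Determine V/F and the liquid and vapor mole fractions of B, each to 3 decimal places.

V/F = 0.810, x_B = 0.093, y_B = 0.134

Rachford–Rice: g(V/F) = Σ zᵢ(Kᵢ−1)/(1+V/F(Kᵢ−1)) = 0.
g(0) = ΣzᵢKᵢ − 1 = 0.634 and g(1) = 1 − Σzᵢ/Kᵢ = -0.112, so a root lies in (0, 1).
Newton iteration, V/F⁰ = 0.5:
  V/F = 0.500: g = 0.1755, g' = -0.606 → V/F = 0.790
  V/F = 0.790: g = 0.0116, g' = -0.556 → V/F = 0.810
Converged at V/F = 0.810.
Compositions from xᵢ = zᵢ/(1+V/F(Kᵢ−1)), yᵢ = Kᵢxᵢ:
  A: x = 0.181, y = 0.504
  B: x = 0.093, y = 0.134
  C: x = 0.727, y = 0.362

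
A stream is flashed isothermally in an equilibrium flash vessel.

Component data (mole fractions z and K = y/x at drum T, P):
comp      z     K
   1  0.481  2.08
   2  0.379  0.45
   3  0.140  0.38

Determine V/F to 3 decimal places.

Rachford–Rice: g(V/F) = Σ zᵢ(Kᵢ−1)/(1+V/F(Kᵢ−1)) = 0.
g(0) = ΣzᵢKᵢ − 1 = 0.224 and g(1) = 1 − Σzᵢ/Kᵢ = -0.442, so a root lies in (0, 1).
Newton–Raphson from V/F = 0.5:
  V/F = 0.500: g = -0.0760, g' = -0.568 → V/F = 0.366
  V/F = 0.366: g = -0.0010, g' = -0.558 → V/F = 0.364
Converged at V/F = 0.364.

V/F = 0.364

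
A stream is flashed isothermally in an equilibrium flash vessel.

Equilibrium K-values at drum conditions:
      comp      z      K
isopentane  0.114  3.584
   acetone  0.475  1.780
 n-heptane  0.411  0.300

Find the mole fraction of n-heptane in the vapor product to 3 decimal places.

y_n-heptane = 0.178

Iterate (Newton) starting at V/F = 0.5:
  V/F = 0.500: g = -0.0475, g' = -0.771 → V/F = 0.438
  V/F = 0.438: g = -0.0008, g' = -0.747 → V/F = 0.437
Converged at V/F = 0.437.
Compositions from xᵢ = zᵢ/(1+V/F(Kᵢ−1)), yᵢ = Kᵢxᵢ:
  isopentane: x = 0.054, y = 0.192
  acetone: x = 0.354, y = 0.630
  n-heptane: x = 0.592, y = 0.178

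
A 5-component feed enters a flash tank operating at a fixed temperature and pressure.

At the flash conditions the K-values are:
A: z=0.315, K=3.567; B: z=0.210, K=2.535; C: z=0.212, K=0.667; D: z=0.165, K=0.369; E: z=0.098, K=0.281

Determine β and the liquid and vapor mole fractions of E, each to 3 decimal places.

β = 0.729, x_E = 0.206, y_E = 0.058

Newton–Raphson from β = 0.37:
  β = 0.370: g = 0.3080, g' = -0.984 → β = 0.683
  β = 0.683: g = 0.0382, g' = -0.830 → β = 0.729
Converged at β = 0.729.
Compositions from xᵢ = zᵢ/(1+β(Kᵢ−1)), yᵢ = Kᵢxᵢ:
  A: x = 0.110, y = 0.391
  B: x = 0.099, y = 0.251
  C: x = 0.280, y = 0.187
  D: x = 0.305, y = 0.113
  E: x = 0.206, y = 0.058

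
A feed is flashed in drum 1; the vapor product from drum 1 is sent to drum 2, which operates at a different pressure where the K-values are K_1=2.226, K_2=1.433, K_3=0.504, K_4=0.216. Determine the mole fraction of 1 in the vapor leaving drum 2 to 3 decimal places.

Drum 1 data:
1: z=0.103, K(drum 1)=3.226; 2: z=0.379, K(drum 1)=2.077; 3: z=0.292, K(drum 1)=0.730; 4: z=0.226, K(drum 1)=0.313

y_1 (drum 2) = 0.213

Drum 1:
Let ψ₁ = V/F and solve Σ zᵢ(Kᵢ−1)/(1+ψ₁(Kᵢ−1)) = 0.
Check two-phase: ΣzᵢKᵢ = 1.403 > 1 and Σzᵢ/Kᵢ = 1.336 > 1, so g(0) = 0.403 > 0 and g(1) = -0.336 < 0.
Newton iteration, ψ₁⁰ = 0.5:
  ψ₁ = 0.500: g = 0.0462, g' = -0.576 → ψ₁ = 0.580
Converged at ψ₁ = 0.580.
Drum-1 compositions:
  1: x = 0.045, y = 0.145
  2: x = 0.233, y = 0.485
  3: x = 0.346, y = 0.253
  4: x = 0.376, y = 0.118
Drum-2 feed = drum-1 vapor: z₂ = (0.1451, 0.4847, 0.2527, 0.1175).
Drum 2:
Material balance + equilibrium reduce to Σ zᵢ(Kᵢ−1)/(1+ψ₂(Kᵢ−1)) = 0.
Check two-phase: ΣzᵢKᵢ = 1.170 > 1 and Σzᵢ/Kᵢ = 1.449 > 1, so g(0) = 0.170 > 0 and g(1) = -0.449 < 0.
Newton iteration, ψ₂⁰ = 0.61:
  ψ₂ = 0.610: g = -0.0885, g' = -0.521 → ψ₂ = 0.440
  ψ₂ = 0.440: g = -0.0093, g' = -0.426 → ψ₂ = 0.418
Converged at ψ₂ = 0.418.
  1: x = 0.096, y = 0.213
  2: x = 0.410, y = 0.588
  3: x = 0.319, y = 0.161
  4: x = 0.175, y = 0.038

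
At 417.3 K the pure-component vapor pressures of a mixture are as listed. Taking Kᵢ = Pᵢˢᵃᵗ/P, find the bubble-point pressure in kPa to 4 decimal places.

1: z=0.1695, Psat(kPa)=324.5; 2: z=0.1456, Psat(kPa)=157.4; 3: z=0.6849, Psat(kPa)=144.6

Pbub = 176.9567 kPa

At the bubble point ψ → 0, so ΣzᵢKᵢ = 1 with Kᵢ = Pᵢˢᵃᵗ/P ⇒ P = ΣzᵢPᵢˢᵃᵗ.
P = 0.1695·324.5 + 0.1456·157.4 + 0.6849·144.6 = 176.9567 kPa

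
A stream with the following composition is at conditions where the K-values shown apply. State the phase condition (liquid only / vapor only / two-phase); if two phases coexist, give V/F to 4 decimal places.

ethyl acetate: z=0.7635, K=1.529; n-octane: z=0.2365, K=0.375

ΣzᵢKᵢ = 1.2561; Σzᵢ/Kᵢ = 1.1300.
Both exceed 1, so a two-phase solution exists.
Rachford–Rice: g(ψ) = Σ zᵢ(Kᵢ−1)/(1+ψ(Kᵢ−1)) = 0.
Binary case is linear: z₁(K₁−1)(1+ψ(K₂−1)) + z₂(K₂−1)(1+ψ(K₁−1)) = 0
⇒ ψ = [z₁(K₁−1)+z₂(K₂−1)] / [−(K₁−1)(K₂−1)] = 0.25608/0.33062 = 0.7745

two-phase, V/F = 0.7745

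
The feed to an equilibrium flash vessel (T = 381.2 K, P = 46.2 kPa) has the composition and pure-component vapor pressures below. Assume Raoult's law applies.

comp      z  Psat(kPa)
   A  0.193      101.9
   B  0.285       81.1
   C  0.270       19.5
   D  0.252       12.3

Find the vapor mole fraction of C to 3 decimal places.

Raoult's law: Kᵢ = Pᵢˢᵃᵗ/P = Pᵢˢᵃᵗ/46.2.
  K_A = 101.9/46.2 = 2.20563, K_B = 81.1/46.2 = 1.75541, K_C = 19.5/46.2 = 0.42208, K_D = 12.3/46.2 = 0.26623
Newton–Raphson from β = 0.45:
  β = 0.450: g = -0.1754, g' = -0.676 → β = 0.190
  β = 0.190: g = -0.0128, g' = -0.607 → β = 0.169
Converged at β = 0.169.
Compositions from xᵢ = zᵢ/(1+β(Kᵢ−1)), yᵢ = Kᵢxᵢ:
  A: x = 0.160, y = 0.354
  B: x = 0.253, y = 0.444
  C: x = 0.299, y = 0.126
  D: x = 0.288, y = 0.077

y_C = 0.126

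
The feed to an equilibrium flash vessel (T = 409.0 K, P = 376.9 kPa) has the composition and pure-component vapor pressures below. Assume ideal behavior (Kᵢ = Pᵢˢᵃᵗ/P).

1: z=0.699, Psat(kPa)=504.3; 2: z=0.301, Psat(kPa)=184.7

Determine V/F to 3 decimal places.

V/F = 0.480

Raoult's law: Kᵢ = Pᵢˢᵃᵗ/P = Pᵢˢᵃᵗ/376.9.
  K_1 = 504.3/376.9 = 1.33802, K_2 = 184.7/376.9 = 0.49005
Material balance + equilibrium reduce to Σ zᵢ(Kᵢ−1)/(1+V/F(Kᵢ−1)) = 0.
Check two-phase: ΣzᵢKᵢ = 1.083 > 1 and Σzᵢ/Kᵢ = 1.137 > 1, so g(0) = 0.083 > 0 and g(1) = -0.137 < 0.
Binary case is linear: z₁(K₁−1)(1+V/F(K₂−1)) + z₂(K₂−1)(1+V/F(K₁−1)) = 0
⇒ V/F = [z₁(K₁−1)+z₂(K₂−1)] / [−(K₁−1)(K₂−1)] = 0.0828/0.1724 = 0.480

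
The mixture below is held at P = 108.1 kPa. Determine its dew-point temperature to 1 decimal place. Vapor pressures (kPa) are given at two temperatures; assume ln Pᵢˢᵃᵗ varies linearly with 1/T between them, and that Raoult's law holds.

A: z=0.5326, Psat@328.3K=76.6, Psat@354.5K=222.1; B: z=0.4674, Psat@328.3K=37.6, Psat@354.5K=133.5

Dew-point temperature: Σzᵢ·P/Pᵢˢᵃᵗ(T) = 1. Interpolate ln Pᵢˢᵃᵗ = aᵢ + bᵢ/T.
  T = 328.3 K: ΣzᵢP/Pᵢˢᵃᵗ = 2.0954
  T = 354.5 K: ΣzᵢP/Pᵢˢᵃᵗ = 0.6377
  T = 341.4 K: ΣzᵢP/Pᵢˢᵃᵗ = 1.1285
  T = 347.9 K: ΣzᵢP/Pᵢˢᵃᵗ = 0.8454
  T = 344.6 K: ΣzᵢP/Pᵢˢᵃᵗ = 0.9775
  T = 343.0 K: ΣzᵢP/Pᵢˢᵃᵗ = 1.0499
Interpolating between 343.0 K and 344.6 K gives T ≈ 344.1 K.

T = 344.1 K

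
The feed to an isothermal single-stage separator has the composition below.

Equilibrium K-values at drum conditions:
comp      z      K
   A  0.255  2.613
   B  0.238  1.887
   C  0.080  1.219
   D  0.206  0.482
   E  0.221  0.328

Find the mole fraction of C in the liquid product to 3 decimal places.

Rachford–Rice: g(β) = Σ zᵢ(Kᵢ−1)/(1+β(Kᵢ−1)) = 0.
g(0) = ΣzᵢKᵢ − 1 = 0.385 and g(1) = 1 − Σzᵢ/Kᵢ = -0.391, so a root lies in (0, 1).
Newton iteration, β⁰ = 0.5:
  β = 0.500: g = 0.0221, g' = -0.623 → β = 0.535
Converged at β = 0.535.
Compositions from xᵢ = zᵢ/(1+β(Kᵢ−1)), yᵢ = Kᵢxᵢ:
  A: x = 0.137, y = 0.358
  B: x = 0.161, y = 0.305
  C: x = 0.072, y = 0.087
  D: x = 0.285, y = 0.137
  E: x = 0.345, y = 0.113

x_C = 0.072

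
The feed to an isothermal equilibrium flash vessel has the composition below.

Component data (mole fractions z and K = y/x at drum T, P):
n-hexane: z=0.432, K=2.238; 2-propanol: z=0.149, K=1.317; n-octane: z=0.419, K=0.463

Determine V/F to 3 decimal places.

V/F = 0.630

Material balance + equilibrium reduce to Σ zᵢ(Kᵢ−1)/(1+V/F(Kᵢ−1)) = 0.
Feasibility: ΣzᵢKᵢ = 1.357, Σzᵢ/Kᵢ = 1.211 — both > 1, two phases present.
Newton–Raphson from V/F = 0.46:
  V/F = 0.460: g = 0.0832, g' = -0.493 → V/F = 0.629
  V/F = 0.629: g = 0.0005, g' = -0.495 → V/F = 0.630
Converged at V/F = 0.630.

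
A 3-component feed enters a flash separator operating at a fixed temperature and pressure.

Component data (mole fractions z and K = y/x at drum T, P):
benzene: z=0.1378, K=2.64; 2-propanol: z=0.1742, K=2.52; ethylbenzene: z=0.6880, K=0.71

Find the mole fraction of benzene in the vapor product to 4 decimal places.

Material balance + equilibrium reduce to Σ zᵢ(Kᵢ−1)/(1+ψ(Kᵢ−1)) = 0.
Feasibility: ΣzᵢKᵢ = 1.2913, Σzᵢ/Kᵢ = 1.0903 — both > 1, two phases present.
Newton iteration, ψ⁰ = 0.5:
  ψ = 0.5000: g = 0.04126, g' = -0.3210 → ψ = 0.6285
  ψ = 0.6285: g = 0.00270, g' = -0.2817 → ψ = 0.6381
  ψ = 0.6381: g = 0.00001, g' = -0.2793 → ψ = 0.6382
Converged at ψ = 0.6382.
Compositions from xᵢ = zᵢ/(1+ψ(Kᵢ−1)), yᵢ = Kᵢxᵢ:
  benzene: x = 0.0673, y = 0.1778
  2-propanol: x = 0.0884, y = 0.2228
  ethylbenzene: x = 0.8442, y = 0.5994

y_benzene = 0.1778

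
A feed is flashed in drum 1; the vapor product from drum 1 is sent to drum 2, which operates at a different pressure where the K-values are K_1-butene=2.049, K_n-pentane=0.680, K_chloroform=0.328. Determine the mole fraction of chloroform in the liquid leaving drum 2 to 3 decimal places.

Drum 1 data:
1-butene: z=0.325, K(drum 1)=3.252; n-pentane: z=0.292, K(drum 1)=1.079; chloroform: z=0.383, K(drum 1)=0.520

Drum 1:
Newton–Raphson from ψ₁ = 0.6:
  ψ₁ = 0.600: g = 0.0751, g' = -0.474 → ψ₁ = 0.758
  ψ₁ = 0.758: g = 0.0029, g' = -0.445 → ψ₁ = 0.765
Converged at ψ₁ = 0.765.
Drum-1 compositions:
  1-butene: x = 0.119, y = 0.388
  n-pentane: x = 0.275, y = 0.297
  chloroform: x = 0.605, y = 0.315
Drum-2 feed = drum-1 vapor: z₂ = (0.3881, 0.2971, 0.3148).
Drum 2:
Rachford–Rice: g(ψ₂) = Σ zᵢ(Kᵢ−1)/(1+ψ₂(Kᵢ−1)) = 0.
Feasibility: ΣzᵢKᵢ = 1.101, Σzᵢ/Kᵢ = 1.586 — both > 1, two phases present.
Iterate (Newton) starting at ψ₂ = 0.5:
  ψ₂ = 0.500: g = -0.1647, g' = -0.549 → ψ₂ = 0.200
  ψ₂ = 0.200: g = -0.0095, g' = -0.516 → ψ₂ = 0.182
Converged at ψ₂ = 0.182.
  1-butene: x = 0.326, y = 0.668
  n-pentane: x = 0.315, y = 0.215
  chloroform: x = 0.359, y = 0.118

x_chloroform (drum 2) = 0.359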